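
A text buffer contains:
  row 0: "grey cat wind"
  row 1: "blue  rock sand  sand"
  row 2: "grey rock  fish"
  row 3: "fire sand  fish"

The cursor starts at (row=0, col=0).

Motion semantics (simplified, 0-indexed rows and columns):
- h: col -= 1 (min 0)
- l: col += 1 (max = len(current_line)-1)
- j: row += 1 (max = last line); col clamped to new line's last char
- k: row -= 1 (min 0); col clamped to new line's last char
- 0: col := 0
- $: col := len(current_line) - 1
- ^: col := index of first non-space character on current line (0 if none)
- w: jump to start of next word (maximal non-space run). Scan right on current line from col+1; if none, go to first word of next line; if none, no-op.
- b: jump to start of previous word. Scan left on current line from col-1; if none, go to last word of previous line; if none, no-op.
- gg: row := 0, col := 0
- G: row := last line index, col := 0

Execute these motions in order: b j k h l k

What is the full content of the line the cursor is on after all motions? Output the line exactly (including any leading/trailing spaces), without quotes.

Answer: grey cat wind

Derivation:
After 1 (b): row=0 col=0 char='g'
After 2 (j): row=1 col=0 char='b'
After 3 (k): row=0 col=0 char='g'
After 4 (h): row=0 col=0 char='g'
After 5 (l): row=0 col=1 char='r'
After 6 (k): row=0 col=1 char='r'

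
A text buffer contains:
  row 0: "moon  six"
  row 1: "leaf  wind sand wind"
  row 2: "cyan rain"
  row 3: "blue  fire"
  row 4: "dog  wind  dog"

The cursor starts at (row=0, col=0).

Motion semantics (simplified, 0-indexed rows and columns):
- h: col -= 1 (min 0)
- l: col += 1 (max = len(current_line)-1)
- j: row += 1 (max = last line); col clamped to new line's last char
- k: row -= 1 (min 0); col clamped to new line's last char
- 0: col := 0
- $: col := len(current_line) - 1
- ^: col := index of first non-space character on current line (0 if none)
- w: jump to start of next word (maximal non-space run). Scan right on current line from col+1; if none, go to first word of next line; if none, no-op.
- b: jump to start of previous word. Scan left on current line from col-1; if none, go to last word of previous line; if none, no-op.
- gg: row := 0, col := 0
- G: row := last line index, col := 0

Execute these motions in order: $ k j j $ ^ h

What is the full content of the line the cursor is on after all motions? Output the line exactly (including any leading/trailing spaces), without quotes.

Answer: cyan rain

Derivation:
After 1 ($): row=0 col=8 char='x'
After 2 (k): row=0 col=8 char='x'
After 3 (j): row=1 col=8 char='n'
After 4 (j): row=2 col=8 char='n'
After 5 ($): row=2 col=8 char='n'
After 6 (^): row=2 col=0 char='c'
After 7 (h): row=2 col=0 char='c'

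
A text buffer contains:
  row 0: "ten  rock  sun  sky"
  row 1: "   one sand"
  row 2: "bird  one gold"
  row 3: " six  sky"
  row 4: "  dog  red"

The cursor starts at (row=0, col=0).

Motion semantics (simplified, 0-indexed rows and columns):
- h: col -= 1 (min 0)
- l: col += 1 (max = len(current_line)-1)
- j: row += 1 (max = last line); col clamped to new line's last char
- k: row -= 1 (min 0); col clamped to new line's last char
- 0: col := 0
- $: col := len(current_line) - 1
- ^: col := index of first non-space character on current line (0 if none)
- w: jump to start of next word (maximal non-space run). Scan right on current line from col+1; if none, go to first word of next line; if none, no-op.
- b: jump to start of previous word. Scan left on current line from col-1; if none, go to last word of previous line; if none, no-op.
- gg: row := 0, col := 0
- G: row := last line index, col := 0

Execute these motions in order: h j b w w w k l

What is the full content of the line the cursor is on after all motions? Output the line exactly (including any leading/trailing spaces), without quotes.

Answer:    one sand

Derivation:
After 1 (h): row=0 col=0 char='t'
After 2 (j): row=1 col=0 char='_'
After 3 (b): row=0 col=16 char='s'
After 4 (w): row=1 col=3 char='o'
After 5 (w): row=1 col=7 char='s'
After 6 (w): row=2 col=0 char='b'
After 7 (k): row=1 col=0 char='_'
After 8 (l): row=1 col=1 char='_'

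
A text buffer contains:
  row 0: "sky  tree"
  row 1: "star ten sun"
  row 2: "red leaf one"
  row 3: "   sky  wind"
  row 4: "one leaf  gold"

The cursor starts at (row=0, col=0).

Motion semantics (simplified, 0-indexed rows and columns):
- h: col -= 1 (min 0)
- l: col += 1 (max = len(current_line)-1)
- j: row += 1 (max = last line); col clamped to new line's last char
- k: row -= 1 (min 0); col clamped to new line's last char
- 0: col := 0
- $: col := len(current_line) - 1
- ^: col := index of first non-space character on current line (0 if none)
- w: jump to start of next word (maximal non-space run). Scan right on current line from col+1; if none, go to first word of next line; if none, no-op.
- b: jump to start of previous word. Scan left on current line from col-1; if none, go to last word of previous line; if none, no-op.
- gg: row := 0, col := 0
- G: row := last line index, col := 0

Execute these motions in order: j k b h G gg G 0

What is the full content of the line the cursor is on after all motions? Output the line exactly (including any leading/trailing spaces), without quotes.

After 1 (j): row=1 col=0 char='s'
After 2 (k): row=0 col=0 char='s'
After 3 (b): row=0 col=0 char='s'
After 4 (h): row=0 col=0 char='s'
After 5 (G): row=4 col=0 char='o'
After 6 (gg): row=0 col=0 char='s'
After 7 (G): row=4 col=0 char='o'
After 8 (0): row=4 col=0 char='o'

Answer: one leaf  gold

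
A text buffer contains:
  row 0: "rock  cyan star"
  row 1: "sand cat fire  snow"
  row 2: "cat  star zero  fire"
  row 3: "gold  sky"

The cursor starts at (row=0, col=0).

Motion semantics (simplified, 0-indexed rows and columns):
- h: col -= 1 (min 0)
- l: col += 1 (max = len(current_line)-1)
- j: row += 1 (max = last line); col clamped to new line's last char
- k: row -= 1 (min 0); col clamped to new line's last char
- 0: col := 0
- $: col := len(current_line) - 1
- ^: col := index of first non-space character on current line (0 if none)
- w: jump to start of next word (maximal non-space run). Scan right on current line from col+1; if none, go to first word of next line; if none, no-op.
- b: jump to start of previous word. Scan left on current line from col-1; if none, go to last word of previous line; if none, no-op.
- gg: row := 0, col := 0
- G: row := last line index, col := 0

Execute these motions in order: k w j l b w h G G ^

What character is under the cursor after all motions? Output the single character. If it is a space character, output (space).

After 1 (k): row=0 col=0 char='r'
After 2 (w): row=0 col=6 char='c'
After 3 (j): row=1 col=6 char='a'
After 4 (l): row=1 col=7 char='t'
After 5 (b): row=1 col=5 char='c'
After 6 (w): row=1 col=9 char='f'
After 7 (h): row=1 col=8 char='_'
After 8 (G): row=3 col=0 char='g'
After 9 (G): row=3 col=0 char='g'
After 10 (^): row=3 col=0 char='g'

Answer: g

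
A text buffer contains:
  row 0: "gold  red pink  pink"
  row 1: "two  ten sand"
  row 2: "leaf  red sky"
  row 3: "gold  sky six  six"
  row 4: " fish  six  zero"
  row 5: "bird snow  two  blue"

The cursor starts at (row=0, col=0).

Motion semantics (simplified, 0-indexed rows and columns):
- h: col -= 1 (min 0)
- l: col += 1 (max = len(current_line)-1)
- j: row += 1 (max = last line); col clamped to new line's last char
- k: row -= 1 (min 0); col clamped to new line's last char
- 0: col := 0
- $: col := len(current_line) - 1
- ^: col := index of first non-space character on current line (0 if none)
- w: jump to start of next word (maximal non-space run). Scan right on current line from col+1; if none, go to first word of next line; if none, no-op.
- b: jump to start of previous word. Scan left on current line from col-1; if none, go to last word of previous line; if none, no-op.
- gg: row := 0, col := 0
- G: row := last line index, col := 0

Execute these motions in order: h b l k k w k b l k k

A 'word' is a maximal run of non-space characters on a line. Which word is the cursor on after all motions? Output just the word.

Answer: gold

Derivation:
After 1 (h): row=0 col=0 char='g'
After 2 (b): row=0 col=0 char='g'
After 3 (l): row=0 col=1 char='o'
After 4 (k): row=0 col=1 char='o'
After 5 (k): row=0 col=1 char='o'
After 6 (w): row=0 col=6 char='r'
After 7 (k): row=0 col=6 char='r'
After 8 (b): row=0 col=0 char='g'
After 9 (l): row=0 col=1 char='o'
After 10 (k): row=0 col=1 char='o'
After 11 (k): row=0 col=1 char='o'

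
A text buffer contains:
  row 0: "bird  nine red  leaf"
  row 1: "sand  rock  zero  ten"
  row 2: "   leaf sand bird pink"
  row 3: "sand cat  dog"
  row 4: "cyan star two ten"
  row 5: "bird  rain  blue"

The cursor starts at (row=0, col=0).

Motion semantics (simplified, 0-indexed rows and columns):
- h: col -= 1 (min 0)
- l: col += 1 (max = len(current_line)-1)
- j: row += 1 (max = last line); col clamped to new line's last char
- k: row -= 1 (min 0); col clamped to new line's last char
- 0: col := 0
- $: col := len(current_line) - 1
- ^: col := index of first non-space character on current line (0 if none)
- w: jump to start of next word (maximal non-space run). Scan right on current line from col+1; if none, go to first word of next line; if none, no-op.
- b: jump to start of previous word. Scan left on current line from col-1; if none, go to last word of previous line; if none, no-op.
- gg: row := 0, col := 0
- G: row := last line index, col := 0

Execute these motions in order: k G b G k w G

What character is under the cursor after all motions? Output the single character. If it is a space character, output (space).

After 1 (k): row=0 col=0 char='b'
After 2 (G): row=5 col=0 char='b'
After 3 (b): row=4 col=14 char='t'
After 4 (G): row=5 col=0 char='b'
After 5 (k): row=4 col=0 char='c'
After 6 (w): row=4 col=5 char='s'
After 7 (G): row=5 col=0 char='b'

Answer: b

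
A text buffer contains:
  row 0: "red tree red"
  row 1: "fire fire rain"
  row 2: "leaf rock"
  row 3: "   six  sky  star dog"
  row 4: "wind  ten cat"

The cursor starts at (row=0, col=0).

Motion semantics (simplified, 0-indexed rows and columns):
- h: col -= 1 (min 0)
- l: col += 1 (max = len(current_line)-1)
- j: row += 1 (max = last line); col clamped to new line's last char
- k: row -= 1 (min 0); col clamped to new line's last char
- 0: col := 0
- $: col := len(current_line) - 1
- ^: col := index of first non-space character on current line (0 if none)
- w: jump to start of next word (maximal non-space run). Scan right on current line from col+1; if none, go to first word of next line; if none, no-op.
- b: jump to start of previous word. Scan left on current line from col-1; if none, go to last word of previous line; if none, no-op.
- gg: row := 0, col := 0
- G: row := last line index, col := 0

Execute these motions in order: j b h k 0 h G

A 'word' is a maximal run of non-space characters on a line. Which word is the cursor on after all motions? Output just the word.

After 1 (j): row=1 col=0 char='f'
After 2 (b): row=0 col=9 char='r'
After 3 (h): row=0 col=8 char='_'
After 4 (k): row=0 col=8 char='_'
After 5 (0): row=0 col=0 char='r'
After 6 (h): row=0 col=0 char='r'
After 7 (G): row=4 col=0 char='w'

Answer: wind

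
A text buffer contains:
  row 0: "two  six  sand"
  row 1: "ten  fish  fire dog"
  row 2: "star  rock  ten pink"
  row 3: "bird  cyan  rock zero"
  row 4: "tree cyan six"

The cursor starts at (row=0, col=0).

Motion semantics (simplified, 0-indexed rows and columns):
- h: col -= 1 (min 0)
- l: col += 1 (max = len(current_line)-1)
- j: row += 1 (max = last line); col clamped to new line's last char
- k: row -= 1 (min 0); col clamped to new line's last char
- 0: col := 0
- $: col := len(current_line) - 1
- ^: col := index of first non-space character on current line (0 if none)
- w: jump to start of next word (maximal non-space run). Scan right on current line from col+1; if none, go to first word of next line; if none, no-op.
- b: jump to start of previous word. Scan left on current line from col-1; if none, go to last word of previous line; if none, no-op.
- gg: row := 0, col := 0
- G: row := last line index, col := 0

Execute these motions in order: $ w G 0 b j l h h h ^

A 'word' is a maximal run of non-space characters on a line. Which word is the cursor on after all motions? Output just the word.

After 1 ($): row=0 col=13 char='d'
After 2 (w): row=1 col=0 char='t'
After 3 (G): row=4 col=0 char='t'
After 4 (0): row=4 col=0 char='t'
After 5 (b): row=3 col=17 char='z'
After 6 (j): row=4 col=12 char='x'
After 7 (l): row=4 col=12 char='x'
After 8 (h): row=4 col=11 char='i'
After 9 (h): row=4 col=10 char='s'
After 10 (h): row=4 col=9 char='_'
After 11 (^): row=4 col=0 char='t'

Answer: tree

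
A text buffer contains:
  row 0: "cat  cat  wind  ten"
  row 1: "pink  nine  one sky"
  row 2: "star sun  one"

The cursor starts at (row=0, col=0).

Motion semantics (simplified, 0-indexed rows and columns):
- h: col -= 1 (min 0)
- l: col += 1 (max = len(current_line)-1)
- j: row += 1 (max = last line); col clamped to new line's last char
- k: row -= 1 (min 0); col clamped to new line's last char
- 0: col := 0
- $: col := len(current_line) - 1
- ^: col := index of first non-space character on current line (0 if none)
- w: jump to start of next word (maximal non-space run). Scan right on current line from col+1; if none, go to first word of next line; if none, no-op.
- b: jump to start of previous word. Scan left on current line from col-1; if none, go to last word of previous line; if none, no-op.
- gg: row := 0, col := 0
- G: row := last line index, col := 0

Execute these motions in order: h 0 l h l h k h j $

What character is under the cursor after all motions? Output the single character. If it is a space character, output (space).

Answer: y

Derivation:
After 1 (h): row=0 col=0 char='c'
After 2 (0): row=0 col=0 char='c'
After 3 (l): row=0 col=1 char='a'
After 4 (h): row=0 col=0 char='c'
After 5 (l): row=0 col=1 char='a'
After 6 (h): row=0 col=0 char='c'
After 7 (k): row=0 col=0 char='c'
After 8 (h): row=0 col=0 char='c'
After 9 (j): row=1 col=0 char='p'
After 10 ($): row=1 col=18 char='y'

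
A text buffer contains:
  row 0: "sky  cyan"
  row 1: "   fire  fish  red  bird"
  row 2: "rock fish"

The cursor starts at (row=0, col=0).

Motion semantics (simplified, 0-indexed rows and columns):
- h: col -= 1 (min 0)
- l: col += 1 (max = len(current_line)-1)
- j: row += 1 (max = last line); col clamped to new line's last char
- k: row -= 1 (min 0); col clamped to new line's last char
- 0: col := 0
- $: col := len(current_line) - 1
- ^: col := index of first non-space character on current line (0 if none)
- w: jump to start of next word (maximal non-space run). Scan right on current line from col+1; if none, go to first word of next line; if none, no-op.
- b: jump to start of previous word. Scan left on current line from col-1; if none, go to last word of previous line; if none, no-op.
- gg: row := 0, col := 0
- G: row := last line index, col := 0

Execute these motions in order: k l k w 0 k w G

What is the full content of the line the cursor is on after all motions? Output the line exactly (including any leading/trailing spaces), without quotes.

Answer: rock fish

Derivation:
After 1 (k): row=0 col=0 char='s'
After 2 (l): row=0 col=1 char='k'
After 3 (k): row=0 col=1 char='k'
After 4 (w): row=0 col=5 char='c'
After 5 (0): row=0 col=0 char='s'
After 6 (k): row=0 col=0 char='s'
After 7 (w): row=0 col=5 char='c'
After 8 (G): row=2 col=0 char='r'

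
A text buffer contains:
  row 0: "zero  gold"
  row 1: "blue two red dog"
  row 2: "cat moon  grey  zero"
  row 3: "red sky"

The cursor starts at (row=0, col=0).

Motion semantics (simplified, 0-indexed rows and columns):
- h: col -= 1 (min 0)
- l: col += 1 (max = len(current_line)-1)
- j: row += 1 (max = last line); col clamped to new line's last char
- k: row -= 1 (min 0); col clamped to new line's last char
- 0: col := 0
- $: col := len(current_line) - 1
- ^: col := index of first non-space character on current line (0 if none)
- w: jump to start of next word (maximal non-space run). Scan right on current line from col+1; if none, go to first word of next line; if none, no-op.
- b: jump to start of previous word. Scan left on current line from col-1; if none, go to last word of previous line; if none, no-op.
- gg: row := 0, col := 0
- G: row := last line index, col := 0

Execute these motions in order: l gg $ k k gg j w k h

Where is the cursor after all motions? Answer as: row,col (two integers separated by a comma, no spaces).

After 1 (l): row=0 col=1 char='e'
After 2 (gg): row=0 col=0 char='z'
After 3 ($): row=0 col=9 char='d'
After 4 (k): row=0 col=9 char='d'
After 5 (k): row=0 col=9 char='d'
After 6 (gg): row=0 col=0 char='z'
After 7 (j): row=1 col=0 char='b'
After 8 (w): row=1 col=5 char='t'
After 9 (k): row=0 col=5 char='_'
After 10 (h): row=0 col=4 char='_'

Answer: 0,4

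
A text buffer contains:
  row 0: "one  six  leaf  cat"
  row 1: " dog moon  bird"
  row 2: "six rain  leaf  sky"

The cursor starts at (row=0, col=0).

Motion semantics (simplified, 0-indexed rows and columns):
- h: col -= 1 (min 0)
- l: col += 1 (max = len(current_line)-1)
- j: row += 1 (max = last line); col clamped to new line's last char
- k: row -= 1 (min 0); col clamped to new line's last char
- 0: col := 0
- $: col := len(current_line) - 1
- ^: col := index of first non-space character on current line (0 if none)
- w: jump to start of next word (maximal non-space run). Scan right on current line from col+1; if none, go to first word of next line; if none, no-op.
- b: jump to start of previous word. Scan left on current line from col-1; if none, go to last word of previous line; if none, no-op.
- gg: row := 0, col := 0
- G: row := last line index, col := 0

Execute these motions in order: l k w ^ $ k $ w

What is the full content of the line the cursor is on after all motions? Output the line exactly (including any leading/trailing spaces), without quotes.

After 1 (l): row=0 col=1 char='n'
After 2 (k): row=0 col=1 char='n'
After 3 (w): row=0 col=5 char='s'
After 4 (^): row=0 col=0 char='o'
After 5 ($): row=0 col=18 char='t'
After 6 (k): row=0 col=18 char='t'
After 7 ($): row=0 col=18 char='t'
After 8 (w): row=1 col=1 char='d'

Answer:  dog moon  bird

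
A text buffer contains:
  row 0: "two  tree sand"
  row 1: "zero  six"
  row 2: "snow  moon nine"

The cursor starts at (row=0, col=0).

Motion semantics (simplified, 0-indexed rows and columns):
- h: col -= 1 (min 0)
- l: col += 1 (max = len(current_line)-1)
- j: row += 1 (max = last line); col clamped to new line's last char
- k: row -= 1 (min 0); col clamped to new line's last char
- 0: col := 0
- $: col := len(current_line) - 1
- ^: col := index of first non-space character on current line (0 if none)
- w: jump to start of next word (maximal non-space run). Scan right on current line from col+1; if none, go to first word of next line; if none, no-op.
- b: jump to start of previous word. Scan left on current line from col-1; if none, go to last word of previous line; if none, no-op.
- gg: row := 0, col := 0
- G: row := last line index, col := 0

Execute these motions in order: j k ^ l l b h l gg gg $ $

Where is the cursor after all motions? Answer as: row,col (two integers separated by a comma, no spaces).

Answer: 0,13

Derivation:
After 1 (j): row=1 col=0 char='z'
After 2 (k): row=0 col=0 char='t'
After 3 (^): row=0 col=0 char='t'
After 4 (l): row=0 col=1 char='w'
After 5 (l): row=0 col=2 char='o'
After 6 (b): row=0 col=0 char='t'
After 7 (h): row=0 col=0 char='t'
After 8 (l): row=0 col=1 char='w'
After 9 (gg): row=0 col=0 char='t'
After 10 (gg): row=0 col=0 char='t'
After 11 ($): row=0 col=13 char='d'
After 12 ($): row=0 col=13 char='d'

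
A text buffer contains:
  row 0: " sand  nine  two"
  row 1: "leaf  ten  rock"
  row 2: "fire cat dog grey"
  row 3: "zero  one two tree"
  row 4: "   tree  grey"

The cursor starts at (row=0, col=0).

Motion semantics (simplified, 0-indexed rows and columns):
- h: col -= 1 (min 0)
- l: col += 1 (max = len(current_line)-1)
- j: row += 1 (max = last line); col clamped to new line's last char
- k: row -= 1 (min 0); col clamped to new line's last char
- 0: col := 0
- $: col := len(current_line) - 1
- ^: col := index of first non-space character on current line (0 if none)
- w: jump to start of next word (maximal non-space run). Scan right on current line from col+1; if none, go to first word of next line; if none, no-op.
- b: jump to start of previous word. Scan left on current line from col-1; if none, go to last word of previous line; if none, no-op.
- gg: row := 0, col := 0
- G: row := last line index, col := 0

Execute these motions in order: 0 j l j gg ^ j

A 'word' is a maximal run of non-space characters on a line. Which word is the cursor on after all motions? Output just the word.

Answer: leaf

Derivation:
After 1 (0): row=0 col=0 char='_'
After 2 (j): row=1 col=0 char='l'
After 3 (l): row=1 col=1 char='e'
After 4 (j): row=2 col=1 char='i'
After 5 (gg): row=0 col=0 char='_'
After 6 (^): row=0 col=1 char='s'
After 7 (j): row=1 col=1 char='e'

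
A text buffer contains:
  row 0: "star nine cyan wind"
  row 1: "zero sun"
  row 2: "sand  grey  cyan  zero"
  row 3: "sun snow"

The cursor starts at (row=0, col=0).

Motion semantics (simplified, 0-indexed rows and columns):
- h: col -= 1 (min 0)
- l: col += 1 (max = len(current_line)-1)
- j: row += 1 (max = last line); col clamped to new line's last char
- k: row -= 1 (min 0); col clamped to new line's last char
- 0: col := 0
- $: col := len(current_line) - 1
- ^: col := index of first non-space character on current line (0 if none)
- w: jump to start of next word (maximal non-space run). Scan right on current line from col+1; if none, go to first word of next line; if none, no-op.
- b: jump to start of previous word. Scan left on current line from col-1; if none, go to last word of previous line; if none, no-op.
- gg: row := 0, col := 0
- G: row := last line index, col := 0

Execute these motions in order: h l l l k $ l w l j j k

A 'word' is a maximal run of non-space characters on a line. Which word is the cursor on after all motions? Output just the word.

Answer: sand

Derivation:
After 1 (h): row=0 col=0 char='s'
After 2 (l): row=0 col=1 char='t'
After 3 (l): row=0 col=2 char='a'
After 4 (l): row=0 col=3 char='r'
After 5 (k): row=0 col=3 char='r'
After 6 ($): row=0 col=18 char='d'
After 7 (l): row=0 col=18 char='d'
After 8 (w): row=1 col=0 char='z'
After 9 (l): row=1 col=1 char='e'
After 10 (j): row=2 col=1 char='a'
After 11 (j): row=3 col=1 char='u'
After 12 (k): row=2 col=1 char='a'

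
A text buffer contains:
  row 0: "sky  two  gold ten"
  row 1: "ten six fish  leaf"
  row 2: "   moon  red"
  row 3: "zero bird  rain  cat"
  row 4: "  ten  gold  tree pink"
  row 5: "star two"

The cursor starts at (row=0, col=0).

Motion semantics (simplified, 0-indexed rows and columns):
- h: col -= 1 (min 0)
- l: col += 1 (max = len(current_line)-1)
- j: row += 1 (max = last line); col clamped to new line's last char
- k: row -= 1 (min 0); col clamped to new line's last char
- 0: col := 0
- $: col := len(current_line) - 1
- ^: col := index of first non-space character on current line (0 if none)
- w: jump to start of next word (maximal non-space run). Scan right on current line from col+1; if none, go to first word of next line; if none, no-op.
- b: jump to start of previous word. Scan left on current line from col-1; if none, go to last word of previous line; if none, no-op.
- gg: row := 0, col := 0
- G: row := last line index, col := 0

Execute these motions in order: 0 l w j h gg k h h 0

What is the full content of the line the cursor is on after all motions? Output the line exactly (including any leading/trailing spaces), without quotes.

Answer: sky  two  gold ten

Derivation:
After 1 (0): row=0 col=0 char='s'
After 2 (l): row=0 col=1 char='k'
After 3 (w): row=0 col=5 char='t'
After 4 (j): row=1 col=5 char='i'
After 5 (h): row=1 col=4 char='s'
After 6 (gg): row=0 col=0 char='s'
After 7 (k): row=0 col=0 char='s'
After 8 (h): row=0 col=0 char='s'
After 9 (h): row=0 col=0 char='s'
After 10 (0): row=0 col=0 char='s'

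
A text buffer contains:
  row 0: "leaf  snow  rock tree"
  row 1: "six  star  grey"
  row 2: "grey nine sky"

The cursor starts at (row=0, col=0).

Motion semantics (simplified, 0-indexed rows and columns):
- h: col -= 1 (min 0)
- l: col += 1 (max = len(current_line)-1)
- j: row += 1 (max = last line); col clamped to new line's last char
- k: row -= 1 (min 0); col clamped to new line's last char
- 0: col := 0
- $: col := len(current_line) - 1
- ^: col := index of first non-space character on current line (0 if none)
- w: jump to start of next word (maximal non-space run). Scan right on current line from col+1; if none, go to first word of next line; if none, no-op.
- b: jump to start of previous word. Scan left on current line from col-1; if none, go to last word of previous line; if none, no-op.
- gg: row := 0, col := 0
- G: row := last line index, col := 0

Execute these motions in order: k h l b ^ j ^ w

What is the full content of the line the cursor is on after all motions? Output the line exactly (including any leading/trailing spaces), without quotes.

After 1 (k): row=0 col=0 char='l'
After 2 (h): row=0 col=0 char='l'
After 3 (l): row=0 col=1 char='e'
After 4 (b): row=0 col=0 char='l'
After 5 (^): row=0 col=0 char='l'
After 6 (j): row=1 col=0 char='s'
After 7 (^): row=1 col=0 char='s'
After 8 (w): row=1 col=5 char='s'

Answer: six  star  grey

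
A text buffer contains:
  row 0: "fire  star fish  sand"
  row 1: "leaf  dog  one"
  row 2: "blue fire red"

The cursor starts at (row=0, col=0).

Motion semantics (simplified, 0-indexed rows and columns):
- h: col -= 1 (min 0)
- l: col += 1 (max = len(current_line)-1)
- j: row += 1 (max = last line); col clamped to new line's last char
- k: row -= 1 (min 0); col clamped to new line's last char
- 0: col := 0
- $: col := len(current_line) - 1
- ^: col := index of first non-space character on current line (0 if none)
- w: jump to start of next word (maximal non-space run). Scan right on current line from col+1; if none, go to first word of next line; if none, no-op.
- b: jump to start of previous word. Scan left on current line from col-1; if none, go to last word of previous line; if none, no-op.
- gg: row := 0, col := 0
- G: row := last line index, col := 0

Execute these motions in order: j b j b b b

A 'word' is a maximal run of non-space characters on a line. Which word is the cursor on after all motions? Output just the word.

After 1 (j): row=1 col=0 char='l'
After 2 (b): row=0 col=17 char='s'
After 3 (j): row=1 col=13 char='e'
After 4 (b): row=1 col=11 char='o'
After 5 (b): row=1 col=6 char='d'
After 6 (b): row=1 col=0 char='l'

Answer: leaf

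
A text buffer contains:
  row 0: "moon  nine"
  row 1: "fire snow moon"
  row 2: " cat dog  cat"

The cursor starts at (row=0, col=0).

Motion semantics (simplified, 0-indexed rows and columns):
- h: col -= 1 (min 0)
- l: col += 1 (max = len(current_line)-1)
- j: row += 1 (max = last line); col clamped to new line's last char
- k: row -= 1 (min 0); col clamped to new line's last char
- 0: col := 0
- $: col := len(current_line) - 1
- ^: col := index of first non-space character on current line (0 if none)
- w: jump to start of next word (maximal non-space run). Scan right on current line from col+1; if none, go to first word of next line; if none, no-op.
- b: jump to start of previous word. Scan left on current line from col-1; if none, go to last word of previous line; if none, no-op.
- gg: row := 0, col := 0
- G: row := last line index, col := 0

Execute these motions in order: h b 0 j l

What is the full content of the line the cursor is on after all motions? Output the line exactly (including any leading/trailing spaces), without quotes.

Answer: fire snow moon

Derivation:
After 1 (h): row=0 col=0 char='m'
After 2 (b): row=0 col=0 char='m'
After 3 (0): row=0 col=0 char='m'
After 4 (j): row=1 col=0 char='f'
After 5 (l): row=1 col=1 char='i'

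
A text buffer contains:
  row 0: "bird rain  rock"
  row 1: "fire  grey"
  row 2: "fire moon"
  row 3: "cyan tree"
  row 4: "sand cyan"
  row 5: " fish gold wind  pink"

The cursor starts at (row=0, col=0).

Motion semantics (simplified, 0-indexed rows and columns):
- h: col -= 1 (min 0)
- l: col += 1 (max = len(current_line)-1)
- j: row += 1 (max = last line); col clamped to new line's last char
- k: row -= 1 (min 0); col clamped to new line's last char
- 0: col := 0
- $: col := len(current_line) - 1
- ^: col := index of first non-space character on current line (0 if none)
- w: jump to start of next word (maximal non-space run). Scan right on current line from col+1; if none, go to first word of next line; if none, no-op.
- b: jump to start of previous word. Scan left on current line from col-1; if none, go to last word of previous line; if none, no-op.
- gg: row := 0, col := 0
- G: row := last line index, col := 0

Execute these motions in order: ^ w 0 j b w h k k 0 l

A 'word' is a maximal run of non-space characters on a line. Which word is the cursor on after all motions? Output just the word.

Answer: bird

Derivation:
After 1 (^): row=0 col=0 char='b'
After 2 (w): row=0 col=5 char='r'
After 3 (0): row=0 col=0 char='b'
After 4 (j): row=1 col=0 char='f'
After 5 (b): row=0 col=11 char='r'
After 6 (w): row=1 col=0 char='f'
After 7 (h): row=1 col=0 char='f'
After 8 (k): row=0 col=0 char='b'
After 9 (k): row=0 col=0 char='b'
After 10 (0): row=0 col=0 char='b'
After 11 (l): row=0 col=1 char='i'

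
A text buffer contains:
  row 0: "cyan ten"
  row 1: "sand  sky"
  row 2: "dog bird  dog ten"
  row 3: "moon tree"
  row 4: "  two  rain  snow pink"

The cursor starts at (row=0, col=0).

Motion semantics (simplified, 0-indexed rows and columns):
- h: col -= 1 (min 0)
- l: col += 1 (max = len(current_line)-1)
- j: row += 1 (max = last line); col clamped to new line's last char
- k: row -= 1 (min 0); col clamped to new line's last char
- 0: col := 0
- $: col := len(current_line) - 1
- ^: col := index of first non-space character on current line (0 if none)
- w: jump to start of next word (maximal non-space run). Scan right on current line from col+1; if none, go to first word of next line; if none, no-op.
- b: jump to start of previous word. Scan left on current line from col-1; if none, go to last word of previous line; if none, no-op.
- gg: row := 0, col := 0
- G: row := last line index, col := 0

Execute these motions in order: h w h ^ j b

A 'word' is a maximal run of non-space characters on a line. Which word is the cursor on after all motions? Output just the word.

After 1 (h): row=0 col=0 char='c'
After 2 (w): row=0 col=5 char='t'
After 3 (h): row=0 col=4 char='_'
After 4 (^): row=0 col=0 char='c'
After 5 (j): row=1 col=0 char='s'
After 6 (b): row=0 col=5 char='t'

Answer: ten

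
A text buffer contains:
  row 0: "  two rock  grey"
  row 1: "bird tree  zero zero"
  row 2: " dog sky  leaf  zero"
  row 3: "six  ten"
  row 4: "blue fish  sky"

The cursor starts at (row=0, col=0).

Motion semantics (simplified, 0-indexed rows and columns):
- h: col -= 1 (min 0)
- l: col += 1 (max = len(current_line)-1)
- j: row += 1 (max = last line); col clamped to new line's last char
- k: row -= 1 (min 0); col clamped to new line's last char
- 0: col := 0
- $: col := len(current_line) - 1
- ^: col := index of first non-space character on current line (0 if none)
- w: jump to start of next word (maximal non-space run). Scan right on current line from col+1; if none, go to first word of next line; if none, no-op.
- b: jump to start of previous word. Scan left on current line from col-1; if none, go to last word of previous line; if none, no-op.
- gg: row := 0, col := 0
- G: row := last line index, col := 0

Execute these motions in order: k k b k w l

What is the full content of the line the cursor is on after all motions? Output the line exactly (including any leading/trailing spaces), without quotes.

Answer:   two rock  grey

Derivation:
After 1 (k): row=0 col=0 char='_'
After 2 (k): row=0 col=0 char='_'
After 3 (b): row=0 col=0 char='_'
After 4 (k): row=0 col=0 char='_'
After 5 (w): row=0 col=2 char='t'
After 6 (l): row=0 col=3 char='w'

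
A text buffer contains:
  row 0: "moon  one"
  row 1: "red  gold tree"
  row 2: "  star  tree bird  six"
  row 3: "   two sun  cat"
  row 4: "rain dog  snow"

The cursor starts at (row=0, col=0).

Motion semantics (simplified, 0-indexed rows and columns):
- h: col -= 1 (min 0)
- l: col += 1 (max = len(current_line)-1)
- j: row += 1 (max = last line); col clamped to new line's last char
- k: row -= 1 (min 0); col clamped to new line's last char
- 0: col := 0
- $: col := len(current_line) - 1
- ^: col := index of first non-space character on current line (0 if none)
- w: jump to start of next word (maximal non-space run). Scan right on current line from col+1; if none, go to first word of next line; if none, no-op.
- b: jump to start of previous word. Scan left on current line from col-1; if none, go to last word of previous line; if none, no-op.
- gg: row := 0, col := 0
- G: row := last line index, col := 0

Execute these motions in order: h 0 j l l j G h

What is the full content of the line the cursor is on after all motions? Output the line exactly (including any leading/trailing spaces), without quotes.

Answer: rain dog  snow

Derivation:
After 1 (h): row=0 col=0 char='m'
After 2 (0): row=0 col=0 char='m'
After 3 (j): row=1 col=0 char='r'
After 4 (l): row=1 col=1 char='e'
After 5 (l): row=1 col=2 char='d'
After 6 (j): row=2 col=2 char='s'
After 7 (G): row=4 col=0 char='r'
After 8 (h): row=4 col=0 char='r'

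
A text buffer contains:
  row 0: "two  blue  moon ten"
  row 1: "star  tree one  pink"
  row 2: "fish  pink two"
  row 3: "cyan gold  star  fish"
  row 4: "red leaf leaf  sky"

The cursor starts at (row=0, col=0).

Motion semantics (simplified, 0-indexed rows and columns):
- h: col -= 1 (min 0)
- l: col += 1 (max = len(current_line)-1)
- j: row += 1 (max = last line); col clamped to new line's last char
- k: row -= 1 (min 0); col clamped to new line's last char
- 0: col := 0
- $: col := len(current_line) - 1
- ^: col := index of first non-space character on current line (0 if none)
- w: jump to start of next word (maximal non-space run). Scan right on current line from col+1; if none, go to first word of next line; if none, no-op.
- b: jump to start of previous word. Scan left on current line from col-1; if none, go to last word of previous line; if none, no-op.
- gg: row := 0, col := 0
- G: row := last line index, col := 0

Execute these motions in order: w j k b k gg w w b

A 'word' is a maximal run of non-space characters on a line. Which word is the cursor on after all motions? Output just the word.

After 1 (w): row=0 col=5 char='b'
After 2 (j): row=1 col=5 char='_'
After 3 (k): row=0 col=5 char='b'
After 4 (b): row=0 col=0 char='t'
After 5 (k): row=0 col=0 char='t'
After 6 (gg): row=0 col=0 char='t'
After 7 (w): row=0 col=5 char='b'
After 8 (w): row=0 col=11 char='m'
After 9 (b): row=0 col=5 char='b'

Answer: blue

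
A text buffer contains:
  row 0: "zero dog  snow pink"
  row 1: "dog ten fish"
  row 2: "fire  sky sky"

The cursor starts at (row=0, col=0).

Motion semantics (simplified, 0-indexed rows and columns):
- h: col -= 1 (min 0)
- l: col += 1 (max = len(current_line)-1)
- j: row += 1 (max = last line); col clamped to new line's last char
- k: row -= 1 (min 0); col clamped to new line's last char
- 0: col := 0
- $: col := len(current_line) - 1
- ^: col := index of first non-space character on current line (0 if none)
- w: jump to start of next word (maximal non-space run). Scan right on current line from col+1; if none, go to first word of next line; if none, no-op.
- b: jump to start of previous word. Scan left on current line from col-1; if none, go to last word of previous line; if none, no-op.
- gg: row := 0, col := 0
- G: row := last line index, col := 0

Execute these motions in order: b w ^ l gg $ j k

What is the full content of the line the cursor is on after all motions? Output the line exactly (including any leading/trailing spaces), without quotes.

After 1 (b): row=0 col=0 char='z'
After 2 (w): row=0 col=5 char='d'
After 3 (^): row=0 col=0 char='z'
After 4 (l): row=0 col=1 char='e'
After 5 (gg): row=0 col=0 char='z'
After 6 ($): row=0 col=18 char='k'
After 7 (j): row=1 col=11 char='h'
After 8 (k): row=0 col=11 char='n'

Answer: zero dog  snow pink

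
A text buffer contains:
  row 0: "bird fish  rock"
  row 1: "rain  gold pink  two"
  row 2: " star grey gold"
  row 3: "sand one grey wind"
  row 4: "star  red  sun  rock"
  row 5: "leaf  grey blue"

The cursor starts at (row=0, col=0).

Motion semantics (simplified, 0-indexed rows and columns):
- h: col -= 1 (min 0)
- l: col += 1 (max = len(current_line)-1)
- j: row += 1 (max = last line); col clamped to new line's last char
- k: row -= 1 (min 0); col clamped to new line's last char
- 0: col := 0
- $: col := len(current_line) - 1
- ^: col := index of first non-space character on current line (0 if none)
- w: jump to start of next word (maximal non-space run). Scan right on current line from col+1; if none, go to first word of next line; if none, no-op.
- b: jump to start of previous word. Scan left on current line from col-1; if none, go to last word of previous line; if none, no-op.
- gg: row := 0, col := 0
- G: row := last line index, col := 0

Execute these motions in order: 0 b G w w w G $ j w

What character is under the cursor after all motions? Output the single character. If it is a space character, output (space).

Answer: e

Derivation:
After 1 (0): row=0 col=0 char='b'
After 2 (b): row=0 col=0 char='b'
After 3 (G): row=5 col=0 char='l'
After 4 (w): row=5 col=6 char='g'
After 5 (w): row=5 col=11 char='b'
After 6 (w): row=5 col=11 char='b'
After 7 (G): row=5 col=0 char='l'
After 8 ($): row=5 col=14 char='e'
After 9 (j): row=5 col=14 char='e'
After 10 (w): row=5 col=14 char='e'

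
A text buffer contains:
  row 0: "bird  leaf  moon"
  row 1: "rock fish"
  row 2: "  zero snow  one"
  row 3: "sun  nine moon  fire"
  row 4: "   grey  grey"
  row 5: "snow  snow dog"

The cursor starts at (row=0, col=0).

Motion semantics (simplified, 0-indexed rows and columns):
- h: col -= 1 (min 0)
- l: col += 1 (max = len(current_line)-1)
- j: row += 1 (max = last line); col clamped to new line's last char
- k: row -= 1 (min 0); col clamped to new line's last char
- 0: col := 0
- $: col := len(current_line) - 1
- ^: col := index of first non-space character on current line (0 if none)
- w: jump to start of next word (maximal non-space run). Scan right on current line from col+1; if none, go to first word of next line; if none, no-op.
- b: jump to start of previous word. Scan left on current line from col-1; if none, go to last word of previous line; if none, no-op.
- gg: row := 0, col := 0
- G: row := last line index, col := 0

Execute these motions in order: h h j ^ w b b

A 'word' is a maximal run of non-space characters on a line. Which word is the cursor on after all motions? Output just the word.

After 1 (h): row=0 col=0 char='b'
After 2 (h): row=0 col=0 char='b'
After 3 (j): row=1 col=0 char='r'
After 4 (^): row=1 col=0 char='r'
After 5 (w): row=1 col=5 char='f'
After 6 (b): row=1 col=0 char='r'
After 7 (b): row=0 col=12 char='m'

Answer: moon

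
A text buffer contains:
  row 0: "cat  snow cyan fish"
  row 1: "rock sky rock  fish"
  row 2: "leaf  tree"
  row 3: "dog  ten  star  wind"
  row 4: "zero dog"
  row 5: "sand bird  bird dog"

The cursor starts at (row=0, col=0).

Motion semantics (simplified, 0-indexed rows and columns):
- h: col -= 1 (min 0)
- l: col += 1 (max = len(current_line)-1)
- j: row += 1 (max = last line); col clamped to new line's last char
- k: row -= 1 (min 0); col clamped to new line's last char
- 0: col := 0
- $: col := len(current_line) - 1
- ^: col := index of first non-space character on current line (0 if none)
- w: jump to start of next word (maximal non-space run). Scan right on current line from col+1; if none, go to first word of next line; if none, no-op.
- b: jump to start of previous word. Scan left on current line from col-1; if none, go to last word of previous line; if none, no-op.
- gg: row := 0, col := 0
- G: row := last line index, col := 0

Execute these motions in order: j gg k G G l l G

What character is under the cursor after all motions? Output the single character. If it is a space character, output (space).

After 1 (j): row=1 col=0 char='r'
After 2 (gg): row=0 col=0 char='c'
After 3 (k): row=0 col=0 char='c'
After 4 (G): row=5 col=0 char='s'
After 5 (G): row=5 col=0 char='s'
After 6 (l): row=5 col=1 char='a'
After 7 (l): row=5 col=2 char='n'
After 8 (G): row=5 col=0 char='s'

Answer: s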